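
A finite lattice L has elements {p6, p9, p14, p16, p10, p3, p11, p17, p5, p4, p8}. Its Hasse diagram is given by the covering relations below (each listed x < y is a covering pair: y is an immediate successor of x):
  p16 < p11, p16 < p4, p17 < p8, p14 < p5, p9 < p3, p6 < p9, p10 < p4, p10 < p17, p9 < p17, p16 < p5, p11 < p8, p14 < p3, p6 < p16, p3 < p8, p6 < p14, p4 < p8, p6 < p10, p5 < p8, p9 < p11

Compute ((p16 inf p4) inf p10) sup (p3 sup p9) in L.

p16 ∧ p4 = p16
p16 ∧ p10 = p6
p3 ∨ p9 = p3
p6 ∨ p3 = p3

p3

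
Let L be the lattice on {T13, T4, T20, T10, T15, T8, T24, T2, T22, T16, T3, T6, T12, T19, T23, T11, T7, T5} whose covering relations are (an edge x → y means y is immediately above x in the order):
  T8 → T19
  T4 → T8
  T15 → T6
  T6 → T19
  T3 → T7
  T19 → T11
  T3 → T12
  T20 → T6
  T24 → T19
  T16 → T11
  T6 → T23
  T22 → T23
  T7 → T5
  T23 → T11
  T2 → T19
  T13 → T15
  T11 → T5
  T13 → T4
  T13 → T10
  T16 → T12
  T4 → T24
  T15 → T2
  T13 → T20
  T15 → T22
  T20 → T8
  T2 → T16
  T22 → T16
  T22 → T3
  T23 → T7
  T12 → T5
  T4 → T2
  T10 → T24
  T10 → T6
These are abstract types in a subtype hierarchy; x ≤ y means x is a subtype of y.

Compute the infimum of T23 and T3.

Common lower bounds of {T23, T3}: T13, T15, T22.
The greatest among these is T22.

T22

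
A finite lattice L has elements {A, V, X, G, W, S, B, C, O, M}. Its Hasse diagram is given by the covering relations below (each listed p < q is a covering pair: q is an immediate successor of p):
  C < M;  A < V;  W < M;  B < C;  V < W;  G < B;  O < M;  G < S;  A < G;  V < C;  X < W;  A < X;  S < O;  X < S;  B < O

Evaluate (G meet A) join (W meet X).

G ∧ A = A
W ∧ X = X
A ∨ X = X

X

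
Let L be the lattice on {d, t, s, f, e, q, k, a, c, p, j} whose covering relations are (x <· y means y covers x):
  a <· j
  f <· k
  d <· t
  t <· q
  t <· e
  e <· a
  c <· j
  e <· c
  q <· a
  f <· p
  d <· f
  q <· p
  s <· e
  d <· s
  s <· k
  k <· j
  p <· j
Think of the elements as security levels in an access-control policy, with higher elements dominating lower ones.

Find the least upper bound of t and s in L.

Common upper bounds of {t, s}: a, c, e, j.
The least among these is e.

e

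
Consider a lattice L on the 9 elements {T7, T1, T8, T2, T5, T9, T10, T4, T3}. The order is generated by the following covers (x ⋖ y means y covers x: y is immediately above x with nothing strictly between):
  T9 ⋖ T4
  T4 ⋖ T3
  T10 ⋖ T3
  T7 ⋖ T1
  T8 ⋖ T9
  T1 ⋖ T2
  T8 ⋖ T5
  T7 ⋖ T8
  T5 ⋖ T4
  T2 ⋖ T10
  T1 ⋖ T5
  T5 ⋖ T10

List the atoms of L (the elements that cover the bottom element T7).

The atoms are exactly the elements that cover T7: T1, T8.

T1, T8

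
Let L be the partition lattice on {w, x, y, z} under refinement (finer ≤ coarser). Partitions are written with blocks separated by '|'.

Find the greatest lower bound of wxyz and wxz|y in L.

wxz|y

The meet (common refinement) of wxyz and wxz|y intersects blocks pairwise, giving wxz|y.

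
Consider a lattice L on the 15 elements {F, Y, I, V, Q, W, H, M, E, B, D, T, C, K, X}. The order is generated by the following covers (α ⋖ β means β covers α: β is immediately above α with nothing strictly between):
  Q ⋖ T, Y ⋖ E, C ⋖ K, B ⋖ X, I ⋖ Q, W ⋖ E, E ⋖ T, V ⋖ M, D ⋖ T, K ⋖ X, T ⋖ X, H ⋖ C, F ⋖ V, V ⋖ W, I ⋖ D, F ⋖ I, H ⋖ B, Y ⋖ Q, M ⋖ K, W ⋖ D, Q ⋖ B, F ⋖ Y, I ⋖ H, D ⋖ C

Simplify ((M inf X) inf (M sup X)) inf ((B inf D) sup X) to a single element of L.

M

M ∧ X = M
M ∨ X = X
M ∧ X = M
B ∧ D = I
I ∨ X = X
M ∧ X = M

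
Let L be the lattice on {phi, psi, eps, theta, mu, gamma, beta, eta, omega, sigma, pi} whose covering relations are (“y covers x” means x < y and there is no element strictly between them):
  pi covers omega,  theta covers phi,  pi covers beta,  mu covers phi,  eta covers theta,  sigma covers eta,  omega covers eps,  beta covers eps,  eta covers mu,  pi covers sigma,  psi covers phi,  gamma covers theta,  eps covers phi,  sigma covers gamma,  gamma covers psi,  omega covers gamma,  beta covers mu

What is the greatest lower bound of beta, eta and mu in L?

Common lower bounds of {beta, eta, mu}: mu, phi.
The greatest among these is mu.

mu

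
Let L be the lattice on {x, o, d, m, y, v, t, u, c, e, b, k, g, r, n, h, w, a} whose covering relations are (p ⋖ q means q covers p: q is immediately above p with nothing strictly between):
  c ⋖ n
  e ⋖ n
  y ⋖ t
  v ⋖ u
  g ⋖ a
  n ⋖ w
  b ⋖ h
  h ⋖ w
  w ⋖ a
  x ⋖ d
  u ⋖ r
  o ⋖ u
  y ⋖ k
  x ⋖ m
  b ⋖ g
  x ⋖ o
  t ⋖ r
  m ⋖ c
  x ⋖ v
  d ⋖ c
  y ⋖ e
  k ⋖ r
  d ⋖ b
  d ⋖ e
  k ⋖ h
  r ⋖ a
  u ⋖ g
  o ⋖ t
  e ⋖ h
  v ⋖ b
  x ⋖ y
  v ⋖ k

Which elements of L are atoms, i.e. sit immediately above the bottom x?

d, m, o, v, y

The atoms are exactly the elements that cover x: d, m, o, v, y.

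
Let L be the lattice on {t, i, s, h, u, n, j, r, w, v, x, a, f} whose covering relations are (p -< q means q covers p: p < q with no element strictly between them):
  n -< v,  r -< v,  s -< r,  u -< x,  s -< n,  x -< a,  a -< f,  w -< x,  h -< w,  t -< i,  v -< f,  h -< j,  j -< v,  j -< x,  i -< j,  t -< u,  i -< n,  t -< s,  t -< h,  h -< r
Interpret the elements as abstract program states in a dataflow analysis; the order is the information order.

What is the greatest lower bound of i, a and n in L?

i

Common lower bounds of {i, a, n}: i, t.
The greatest among these is i.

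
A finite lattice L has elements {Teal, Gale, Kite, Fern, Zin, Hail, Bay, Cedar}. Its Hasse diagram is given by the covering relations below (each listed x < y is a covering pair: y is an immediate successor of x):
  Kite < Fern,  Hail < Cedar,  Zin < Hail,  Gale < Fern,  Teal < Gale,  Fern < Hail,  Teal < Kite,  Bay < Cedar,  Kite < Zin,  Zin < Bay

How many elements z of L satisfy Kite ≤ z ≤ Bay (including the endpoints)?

The interval [Kite, Bay] = {Bay, Kite, Zin}, which has 3 elements.

3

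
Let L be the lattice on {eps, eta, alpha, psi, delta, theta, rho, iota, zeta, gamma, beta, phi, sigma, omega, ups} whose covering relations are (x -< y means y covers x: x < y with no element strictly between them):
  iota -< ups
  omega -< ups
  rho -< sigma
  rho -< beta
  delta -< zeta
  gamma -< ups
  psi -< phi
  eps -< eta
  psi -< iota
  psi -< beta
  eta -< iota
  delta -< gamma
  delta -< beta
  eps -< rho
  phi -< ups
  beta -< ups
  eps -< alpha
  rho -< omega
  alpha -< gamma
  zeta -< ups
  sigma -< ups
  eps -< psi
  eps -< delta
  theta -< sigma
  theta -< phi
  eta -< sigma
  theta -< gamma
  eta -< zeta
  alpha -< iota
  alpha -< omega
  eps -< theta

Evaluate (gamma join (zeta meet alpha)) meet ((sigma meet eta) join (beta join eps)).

zeta ∧ alpha = eps
gamma ∨ eps = gamma
sigma ∧ eta = eta
beta ∨ eps = beta
eta ∨ beta = ups
gamma ∧ ups = gamma

gamma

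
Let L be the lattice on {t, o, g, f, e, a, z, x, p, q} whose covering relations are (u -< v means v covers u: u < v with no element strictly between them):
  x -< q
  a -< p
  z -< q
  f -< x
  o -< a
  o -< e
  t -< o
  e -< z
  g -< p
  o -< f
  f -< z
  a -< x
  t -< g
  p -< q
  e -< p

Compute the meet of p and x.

a

Common lower bounds of {p, x}: a, o, t.
The greatest among these is a.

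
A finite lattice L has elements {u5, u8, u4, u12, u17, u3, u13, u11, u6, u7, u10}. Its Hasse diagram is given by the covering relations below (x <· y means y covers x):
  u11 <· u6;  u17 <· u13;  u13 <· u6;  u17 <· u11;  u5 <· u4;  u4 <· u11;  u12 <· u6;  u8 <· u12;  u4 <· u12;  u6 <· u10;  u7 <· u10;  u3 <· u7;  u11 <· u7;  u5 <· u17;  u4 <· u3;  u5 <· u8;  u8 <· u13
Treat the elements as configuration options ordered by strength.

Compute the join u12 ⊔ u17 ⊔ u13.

u6

Common upper bounds of {u12, u17, u13}: u10, u6.
The least among these is u6.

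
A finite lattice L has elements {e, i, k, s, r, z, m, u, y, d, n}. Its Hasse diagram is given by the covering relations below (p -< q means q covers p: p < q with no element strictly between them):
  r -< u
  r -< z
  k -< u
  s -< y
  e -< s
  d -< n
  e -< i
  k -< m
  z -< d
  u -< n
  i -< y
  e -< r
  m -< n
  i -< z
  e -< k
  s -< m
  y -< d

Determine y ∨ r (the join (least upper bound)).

d

Common upper bounds of {y, r}: d, n.
The least among these is d.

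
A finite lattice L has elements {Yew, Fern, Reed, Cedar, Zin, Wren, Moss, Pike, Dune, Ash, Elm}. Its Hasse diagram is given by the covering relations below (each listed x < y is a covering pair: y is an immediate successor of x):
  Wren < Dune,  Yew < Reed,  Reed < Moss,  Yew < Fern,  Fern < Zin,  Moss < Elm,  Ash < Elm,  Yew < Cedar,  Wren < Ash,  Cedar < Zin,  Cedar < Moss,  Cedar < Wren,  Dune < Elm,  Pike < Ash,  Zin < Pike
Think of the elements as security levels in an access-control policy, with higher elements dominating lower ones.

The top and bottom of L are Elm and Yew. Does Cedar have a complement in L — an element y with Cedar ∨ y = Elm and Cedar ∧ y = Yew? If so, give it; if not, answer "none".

none

For every candidate y, either Cedar ∨ y ≠ Elm or Cedar ∧ y ≠ Yew; no complement exists.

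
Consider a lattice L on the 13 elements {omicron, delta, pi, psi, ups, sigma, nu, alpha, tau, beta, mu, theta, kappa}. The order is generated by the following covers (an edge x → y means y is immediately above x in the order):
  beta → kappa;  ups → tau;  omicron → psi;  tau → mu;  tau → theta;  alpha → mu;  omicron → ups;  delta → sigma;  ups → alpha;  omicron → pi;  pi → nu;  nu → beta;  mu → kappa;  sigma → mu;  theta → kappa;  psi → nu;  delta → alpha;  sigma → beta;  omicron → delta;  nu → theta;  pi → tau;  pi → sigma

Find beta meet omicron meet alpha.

omicron

Common lower bounds of {beta, omicron, alpha}: omicron.
The greatest among these is omicron.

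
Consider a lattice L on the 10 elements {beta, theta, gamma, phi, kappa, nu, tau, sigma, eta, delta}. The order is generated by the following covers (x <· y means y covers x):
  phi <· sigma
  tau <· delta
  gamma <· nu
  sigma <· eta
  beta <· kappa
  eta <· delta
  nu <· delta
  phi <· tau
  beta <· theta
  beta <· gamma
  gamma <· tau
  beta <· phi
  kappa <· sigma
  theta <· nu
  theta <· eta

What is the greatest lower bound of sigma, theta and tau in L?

beta

Common lower bounds of {sigma, theta, tau}: beta.
The greatest among these is beta.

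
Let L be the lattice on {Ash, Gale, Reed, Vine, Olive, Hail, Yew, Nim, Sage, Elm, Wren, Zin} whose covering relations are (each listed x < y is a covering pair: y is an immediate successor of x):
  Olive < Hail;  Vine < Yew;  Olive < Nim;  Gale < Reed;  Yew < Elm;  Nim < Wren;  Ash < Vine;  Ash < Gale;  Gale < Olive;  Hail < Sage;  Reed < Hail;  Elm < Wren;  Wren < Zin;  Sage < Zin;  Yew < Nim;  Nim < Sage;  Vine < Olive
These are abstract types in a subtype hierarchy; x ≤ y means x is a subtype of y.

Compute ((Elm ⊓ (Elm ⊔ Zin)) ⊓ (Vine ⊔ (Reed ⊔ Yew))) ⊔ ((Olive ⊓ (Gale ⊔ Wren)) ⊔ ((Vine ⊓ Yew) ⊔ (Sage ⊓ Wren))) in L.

Nim

Elm ∨ Zin = Zin
Elm ∧ Zin = Elm
Reed ∨ Yew = Sage
Vine ∨ Sage = Sage
Elm ∧ Sage = Yew
Gale ∨ Wren = Wren
Olive ∧ Wren = Olive
Vine ∧ Yew = Vine
Sage ∧ Wren = Nim
Vine ∨ Nim = Nim
Olive ∨ Nim = Nim
Yew ∨ Nim = Nim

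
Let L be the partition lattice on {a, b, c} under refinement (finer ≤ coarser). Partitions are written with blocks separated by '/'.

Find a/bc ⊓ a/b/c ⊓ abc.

a/b/c

Common lower bounds of {a/bc, a/b/c, abc}: a/b/c.
The greatest among these is a/b/c.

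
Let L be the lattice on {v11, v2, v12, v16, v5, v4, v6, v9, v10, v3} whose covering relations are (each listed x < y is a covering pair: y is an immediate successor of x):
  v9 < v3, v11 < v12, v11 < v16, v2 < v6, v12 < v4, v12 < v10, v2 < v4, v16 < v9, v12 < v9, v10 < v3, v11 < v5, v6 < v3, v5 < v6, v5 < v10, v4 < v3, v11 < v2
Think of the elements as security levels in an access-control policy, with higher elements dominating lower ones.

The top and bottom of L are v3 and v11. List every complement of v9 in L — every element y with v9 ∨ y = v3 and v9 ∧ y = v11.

v2, v5, v6

Need y with v9 ∨ y = v3 and v9 ∧ y = v11.
Checking each element gives: v2, v5, v6.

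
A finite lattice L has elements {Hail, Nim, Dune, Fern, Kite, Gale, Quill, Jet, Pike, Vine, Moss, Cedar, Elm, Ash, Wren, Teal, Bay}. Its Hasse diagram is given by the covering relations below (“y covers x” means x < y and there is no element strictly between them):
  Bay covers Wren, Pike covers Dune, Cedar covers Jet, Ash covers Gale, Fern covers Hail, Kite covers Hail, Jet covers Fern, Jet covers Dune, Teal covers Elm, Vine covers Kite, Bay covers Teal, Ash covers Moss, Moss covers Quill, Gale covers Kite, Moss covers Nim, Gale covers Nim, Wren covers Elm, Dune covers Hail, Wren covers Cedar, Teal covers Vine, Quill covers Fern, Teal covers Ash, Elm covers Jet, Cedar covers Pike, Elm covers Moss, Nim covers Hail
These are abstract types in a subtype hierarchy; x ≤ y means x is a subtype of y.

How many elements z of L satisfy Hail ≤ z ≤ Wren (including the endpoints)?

11

The interval [Hail, Wren] = {Cedar, Dune, Elm, Fern, Hail, Jet, Moss, Nim, Pike, Quill, Wren}, which has 11 elements.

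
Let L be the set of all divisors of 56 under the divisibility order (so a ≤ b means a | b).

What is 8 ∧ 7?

In the divisibility order, the meet is the greatest common divisor: gcd(8, 7) = 1.

1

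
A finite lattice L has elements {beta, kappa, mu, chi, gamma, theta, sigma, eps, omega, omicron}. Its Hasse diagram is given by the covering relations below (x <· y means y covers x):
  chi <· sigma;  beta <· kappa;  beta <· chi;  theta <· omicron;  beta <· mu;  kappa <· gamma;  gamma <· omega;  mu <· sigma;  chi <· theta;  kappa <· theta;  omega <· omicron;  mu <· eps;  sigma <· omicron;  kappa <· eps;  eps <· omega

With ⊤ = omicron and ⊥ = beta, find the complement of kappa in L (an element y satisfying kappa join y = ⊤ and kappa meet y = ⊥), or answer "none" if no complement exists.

sigma

Need y with kappa ∨ y = omicron and kappa ∧ y = beta.
Checking each element gives: sigma.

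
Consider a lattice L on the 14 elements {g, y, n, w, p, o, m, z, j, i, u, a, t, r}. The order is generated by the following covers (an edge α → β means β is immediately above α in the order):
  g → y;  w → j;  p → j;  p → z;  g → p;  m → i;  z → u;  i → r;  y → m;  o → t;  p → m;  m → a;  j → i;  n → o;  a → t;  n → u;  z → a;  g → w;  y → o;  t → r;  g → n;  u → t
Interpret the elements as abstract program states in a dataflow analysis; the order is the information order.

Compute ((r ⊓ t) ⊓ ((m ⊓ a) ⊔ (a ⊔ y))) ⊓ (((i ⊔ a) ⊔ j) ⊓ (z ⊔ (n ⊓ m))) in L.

z

r ∧ t = t
m ∧ a = m
a ∨ y = a
m ∨ a = a
t ∧ a = a
i ∨ a = r
r ∨ j = r
n ∧ m = g
z ∨ g = z
r ∧ z = z
a ∧ z = z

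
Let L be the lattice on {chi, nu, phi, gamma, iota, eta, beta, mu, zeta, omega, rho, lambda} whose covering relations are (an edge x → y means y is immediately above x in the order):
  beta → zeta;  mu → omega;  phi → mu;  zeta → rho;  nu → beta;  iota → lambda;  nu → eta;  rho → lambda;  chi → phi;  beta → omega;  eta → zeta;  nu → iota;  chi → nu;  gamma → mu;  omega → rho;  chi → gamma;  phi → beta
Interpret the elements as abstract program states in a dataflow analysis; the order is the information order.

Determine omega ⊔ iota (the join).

Common upper bounds of {omega, iota}: lambda.
The least among these is lambda.

lambda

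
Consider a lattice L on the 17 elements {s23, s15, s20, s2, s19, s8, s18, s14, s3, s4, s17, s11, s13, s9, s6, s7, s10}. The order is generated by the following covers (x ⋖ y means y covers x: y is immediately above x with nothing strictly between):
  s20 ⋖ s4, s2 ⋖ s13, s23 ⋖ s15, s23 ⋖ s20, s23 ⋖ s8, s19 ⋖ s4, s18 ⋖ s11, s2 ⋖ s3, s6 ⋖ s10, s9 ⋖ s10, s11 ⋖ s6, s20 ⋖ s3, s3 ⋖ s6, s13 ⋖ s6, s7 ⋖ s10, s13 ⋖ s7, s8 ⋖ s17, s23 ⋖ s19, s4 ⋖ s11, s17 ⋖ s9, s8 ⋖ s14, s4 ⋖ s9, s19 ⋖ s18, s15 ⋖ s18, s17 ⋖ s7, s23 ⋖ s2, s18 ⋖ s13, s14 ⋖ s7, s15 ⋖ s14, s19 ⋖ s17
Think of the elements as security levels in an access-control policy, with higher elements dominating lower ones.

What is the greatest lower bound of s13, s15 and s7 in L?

Common lower bounds of {s13, s15, s7}: s15, s23.
The greatest among these is s15.

s15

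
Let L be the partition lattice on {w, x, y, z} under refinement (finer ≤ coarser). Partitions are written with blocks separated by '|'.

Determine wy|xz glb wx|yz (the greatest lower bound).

The meet (common refinement) of wy|xz and wx|yz intersects blocks pairwise, giving w|x|y|z.

w|x|y|z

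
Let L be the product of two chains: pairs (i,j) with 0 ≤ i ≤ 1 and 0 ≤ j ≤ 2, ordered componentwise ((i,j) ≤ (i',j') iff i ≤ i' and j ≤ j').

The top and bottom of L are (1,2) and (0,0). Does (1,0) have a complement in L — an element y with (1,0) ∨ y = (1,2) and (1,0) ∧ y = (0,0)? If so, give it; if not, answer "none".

(0,2)

Need y with (1,0) ∨ y = (1,2) and (1,0) ∧ y = (0,0).
Checking each element gives: (0,2).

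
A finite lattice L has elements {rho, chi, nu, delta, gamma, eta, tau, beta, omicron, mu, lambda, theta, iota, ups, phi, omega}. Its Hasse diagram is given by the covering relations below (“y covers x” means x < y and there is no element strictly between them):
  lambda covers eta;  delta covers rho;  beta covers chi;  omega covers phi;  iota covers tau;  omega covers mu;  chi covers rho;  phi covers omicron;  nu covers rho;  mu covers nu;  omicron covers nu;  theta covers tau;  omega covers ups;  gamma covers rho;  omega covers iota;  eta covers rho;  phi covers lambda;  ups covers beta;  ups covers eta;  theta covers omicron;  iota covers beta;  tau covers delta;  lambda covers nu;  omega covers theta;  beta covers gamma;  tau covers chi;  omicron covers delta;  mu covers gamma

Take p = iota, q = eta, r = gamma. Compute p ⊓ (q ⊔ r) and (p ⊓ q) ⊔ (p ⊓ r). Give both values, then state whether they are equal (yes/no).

beta; gamma; no

q ⊔ r = ups, so p ⊓ (q ⊔ r) = iota ⊓ ups = beta.
p ⊓ q = rho and p ⊓ r = gamma, so (p ⊓ q) ⊔ (p ⊓ r) = rho ⊔ gamma = gamma.
Equal: no.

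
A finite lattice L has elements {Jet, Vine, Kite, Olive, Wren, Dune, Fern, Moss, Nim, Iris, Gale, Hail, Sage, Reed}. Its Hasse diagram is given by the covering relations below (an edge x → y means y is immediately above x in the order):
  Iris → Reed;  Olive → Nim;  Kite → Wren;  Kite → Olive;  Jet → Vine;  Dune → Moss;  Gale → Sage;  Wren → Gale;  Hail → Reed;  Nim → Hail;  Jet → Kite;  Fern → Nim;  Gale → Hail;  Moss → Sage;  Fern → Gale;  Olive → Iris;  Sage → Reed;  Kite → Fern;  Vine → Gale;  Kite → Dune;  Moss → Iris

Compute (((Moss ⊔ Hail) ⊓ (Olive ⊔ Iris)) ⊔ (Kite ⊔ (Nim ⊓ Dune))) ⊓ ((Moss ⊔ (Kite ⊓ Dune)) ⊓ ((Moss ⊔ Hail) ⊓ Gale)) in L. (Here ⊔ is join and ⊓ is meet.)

Moss ∨ Hail = Reed
Olive ∨ Iris = Iris
Reed ∧ Iris = Iris
Nim ∧ Dune = Kite
Kite ∨ Kite = Kite
Iris ∨ Kite = Iris
Kite ∧ Dune = Kite
Moss ∨ Kite = Moss
Moss ∨ Hail = Reed
Reed ∧ Gale = Gale
Moss ∧ Gale = Kite
Iris ∧ Kite = Kite

Kite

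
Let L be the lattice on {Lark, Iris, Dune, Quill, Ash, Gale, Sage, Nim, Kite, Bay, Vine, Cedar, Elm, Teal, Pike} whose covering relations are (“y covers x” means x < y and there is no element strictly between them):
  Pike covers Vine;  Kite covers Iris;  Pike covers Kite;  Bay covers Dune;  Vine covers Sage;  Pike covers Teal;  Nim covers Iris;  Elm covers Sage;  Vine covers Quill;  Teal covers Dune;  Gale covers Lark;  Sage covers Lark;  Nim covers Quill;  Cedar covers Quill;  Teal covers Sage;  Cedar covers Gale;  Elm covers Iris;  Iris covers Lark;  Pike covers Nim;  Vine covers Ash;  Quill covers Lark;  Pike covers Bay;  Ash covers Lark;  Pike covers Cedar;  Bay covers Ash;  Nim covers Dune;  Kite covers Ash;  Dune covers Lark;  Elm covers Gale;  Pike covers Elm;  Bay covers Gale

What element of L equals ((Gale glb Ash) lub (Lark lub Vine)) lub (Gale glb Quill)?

Vine

Gale ∧ Ash = Lark
Lark ∨ Vine = Vine
Lark ∨ Vine = Vine
Gale ∧ Quill = Lark
Vine ∨ Lark = Vine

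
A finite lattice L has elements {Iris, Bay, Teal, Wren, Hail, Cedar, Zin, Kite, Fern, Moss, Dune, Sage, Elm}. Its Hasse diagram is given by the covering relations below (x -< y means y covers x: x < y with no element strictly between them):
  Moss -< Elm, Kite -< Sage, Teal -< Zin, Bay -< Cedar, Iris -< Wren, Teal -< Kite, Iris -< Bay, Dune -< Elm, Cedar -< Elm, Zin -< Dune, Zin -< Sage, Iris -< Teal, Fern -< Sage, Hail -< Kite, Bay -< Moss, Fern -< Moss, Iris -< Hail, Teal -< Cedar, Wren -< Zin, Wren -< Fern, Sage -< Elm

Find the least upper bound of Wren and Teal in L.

Common upper bounds of {Wren, Teal}: Dune, Elm, Sage, Zin.
The least among these is Zin.

Zin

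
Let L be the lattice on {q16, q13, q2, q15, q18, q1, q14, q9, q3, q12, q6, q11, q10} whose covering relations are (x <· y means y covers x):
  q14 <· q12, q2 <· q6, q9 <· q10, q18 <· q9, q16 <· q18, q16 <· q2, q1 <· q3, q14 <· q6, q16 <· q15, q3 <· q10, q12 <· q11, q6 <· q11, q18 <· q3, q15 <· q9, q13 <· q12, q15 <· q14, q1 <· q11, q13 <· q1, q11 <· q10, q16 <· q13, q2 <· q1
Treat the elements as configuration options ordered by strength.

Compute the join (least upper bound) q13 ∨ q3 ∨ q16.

q3

Common upper bounds of {q13, q3, q16}: q10, q3.
The least among these is q3.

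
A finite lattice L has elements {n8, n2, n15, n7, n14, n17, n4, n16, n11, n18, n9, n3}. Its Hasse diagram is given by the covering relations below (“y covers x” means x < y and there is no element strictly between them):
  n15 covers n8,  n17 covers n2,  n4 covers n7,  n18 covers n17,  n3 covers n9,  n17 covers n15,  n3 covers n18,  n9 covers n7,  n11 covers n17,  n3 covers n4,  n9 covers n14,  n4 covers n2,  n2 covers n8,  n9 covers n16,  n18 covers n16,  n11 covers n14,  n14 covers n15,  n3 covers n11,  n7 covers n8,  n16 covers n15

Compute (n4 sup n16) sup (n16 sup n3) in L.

n3

n4 ∨ n16 = n3
n16 ∨ n3 = n3
n3 ∨ n3 = n3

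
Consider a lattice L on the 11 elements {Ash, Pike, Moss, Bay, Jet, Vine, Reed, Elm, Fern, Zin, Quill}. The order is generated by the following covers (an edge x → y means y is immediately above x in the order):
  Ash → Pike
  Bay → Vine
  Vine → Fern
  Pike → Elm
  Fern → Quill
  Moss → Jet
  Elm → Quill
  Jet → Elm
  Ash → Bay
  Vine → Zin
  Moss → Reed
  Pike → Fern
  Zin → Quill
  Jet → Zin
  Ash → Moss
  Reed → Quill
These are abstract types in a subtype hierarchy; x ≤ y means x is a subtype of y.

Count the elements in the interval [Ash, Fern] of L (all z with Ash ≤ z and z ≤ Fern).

5

The interval [Ash, Fern] = {Ash, Bay, Fern, Pike, Vine}, which has 5 elements.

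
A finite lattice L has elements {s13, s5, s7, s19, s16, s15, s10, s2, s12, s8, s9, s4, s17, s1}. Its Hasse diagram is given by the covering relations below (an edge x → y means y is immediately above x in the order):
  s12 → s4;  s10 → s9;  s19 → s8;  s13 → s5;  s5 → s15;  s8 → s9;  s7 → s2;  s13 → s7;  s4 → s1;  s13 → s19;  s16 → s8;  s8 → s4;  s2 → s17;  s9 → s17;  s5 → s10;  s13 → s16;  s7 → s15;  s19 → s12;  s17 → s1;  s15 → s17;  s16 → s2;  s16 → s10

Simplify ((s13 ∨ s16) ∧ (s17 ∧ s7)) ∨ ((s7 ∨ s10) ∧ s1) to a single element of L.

s17

s13 ∨ s16 = s16
s17 ∧ s7 = s7
s16 ∧ s7 = s13
s7 ∨ s10 = s17
s17 ∧ s1 = s17
s13 ∨ s17 = s17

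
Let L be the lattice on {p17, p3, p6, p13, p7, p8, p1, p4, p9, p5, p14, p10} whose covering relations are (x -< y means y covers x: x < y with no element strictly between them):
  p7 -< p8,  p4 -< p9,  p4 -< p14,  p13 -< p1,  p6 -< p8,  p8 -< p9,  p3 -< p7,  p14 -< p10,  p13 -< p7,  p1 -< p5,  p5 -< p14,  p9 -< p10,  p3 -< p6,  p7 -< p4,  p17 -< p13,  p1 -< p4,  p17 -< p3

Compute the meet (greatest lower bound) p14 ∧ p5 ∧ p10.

Common lower bounds of {p14, p5, p10}: p1, p13, p17, p5.
The greatest among these is p5.

p5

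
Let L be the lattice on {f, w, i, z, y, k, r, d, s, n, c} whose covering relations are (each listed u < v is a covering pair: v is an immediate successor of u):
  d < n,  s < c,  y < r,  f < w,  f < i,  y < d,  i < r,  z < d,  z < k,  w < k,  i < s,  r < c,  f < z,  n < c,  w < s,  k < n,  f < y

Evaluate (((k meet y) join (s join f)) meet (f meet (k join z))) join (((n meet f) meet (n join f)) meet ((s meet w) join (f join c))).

f

k ∧ y = f
s ∨ f = s
f ∨ s = s
k ∨ z = k
f ∧ k = f
s ∧ f = f
n ∧ f = f
n ∨ f = n
f ∧ n = f
s ∧ w = w
f ∨ c = c
w ∨ c = c
f ∧ c = f
f ∨ f = f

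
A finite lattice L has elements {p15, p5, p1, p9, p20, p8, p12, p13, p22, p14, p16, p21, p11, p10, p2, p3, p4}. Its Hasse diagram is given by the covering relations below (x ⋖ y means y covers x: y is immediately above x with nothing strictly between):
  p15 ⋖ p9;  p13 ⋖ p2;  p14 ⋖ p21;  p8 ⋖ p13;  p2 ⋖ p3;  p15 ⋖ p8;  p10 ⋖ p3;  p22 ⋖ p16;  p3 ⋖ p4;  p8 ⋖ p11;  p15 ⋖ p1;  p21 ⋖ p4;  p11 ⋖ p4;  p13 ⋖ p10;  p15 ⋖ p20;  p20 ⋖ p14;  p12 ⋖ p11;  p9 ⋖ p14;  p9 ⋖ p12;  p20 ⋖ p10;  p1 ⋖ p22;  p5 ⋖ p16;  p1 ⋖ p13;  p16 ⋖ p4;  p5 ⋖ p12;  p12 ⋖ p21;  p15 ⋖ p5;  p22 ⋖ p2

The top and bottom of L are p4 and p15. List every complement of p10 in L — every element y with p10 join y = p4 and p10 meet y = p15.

p12, p5, p9

Need y with p10 ∨ y = p4 and p10 ∧ y = p15.
Checking each element gives: p12, p5, p9.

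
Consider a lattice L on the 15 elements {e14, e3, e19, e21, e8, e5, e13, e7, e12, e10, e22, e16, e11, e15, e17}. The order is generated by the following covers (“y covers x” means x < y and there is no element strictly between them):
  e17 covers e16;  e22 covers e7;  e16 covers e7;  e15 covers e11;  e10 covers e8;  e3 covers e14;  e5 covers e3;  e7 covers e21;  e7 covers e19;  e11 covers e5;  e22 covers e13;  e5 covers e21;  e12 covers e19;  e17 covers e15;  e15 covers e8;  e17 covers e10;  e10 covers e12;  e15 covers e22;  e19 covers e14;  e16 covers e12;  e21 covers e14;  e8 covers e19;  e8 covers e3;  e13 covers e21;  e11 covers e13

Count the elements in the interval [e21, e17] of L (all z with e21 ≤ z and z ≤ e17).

9

The interval [e21, e17] = {e11, e13, e15, e16, e17, e21, e22, e5, e7}, which has 9 elements.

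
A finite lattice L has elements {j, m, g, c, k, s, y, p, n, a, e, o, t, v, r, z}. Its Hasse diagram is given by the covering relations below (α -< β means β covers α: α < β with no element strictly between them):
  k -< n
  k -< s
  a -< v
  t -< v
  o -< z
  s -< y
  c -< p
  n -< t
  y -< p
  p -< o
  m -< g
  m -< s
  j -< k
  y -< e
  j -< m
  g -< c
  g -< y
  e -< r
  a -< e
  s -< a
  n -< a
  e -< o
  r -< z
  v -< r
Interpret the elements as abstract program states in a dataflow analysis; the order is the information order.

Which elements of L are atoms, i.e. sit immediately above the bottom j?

The atoms are exactly the elements that cover j: k, m.

k, m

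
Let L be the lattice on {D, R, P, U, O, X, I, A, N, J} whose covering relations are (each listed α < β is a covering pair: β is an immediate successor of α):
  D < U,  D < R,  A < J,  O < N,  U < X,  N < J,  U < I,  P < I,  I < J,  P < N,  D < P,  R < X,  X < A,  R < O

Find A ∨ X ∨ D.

A

Common upper bounds of {A, X, D}: A, J.
The least among these is A.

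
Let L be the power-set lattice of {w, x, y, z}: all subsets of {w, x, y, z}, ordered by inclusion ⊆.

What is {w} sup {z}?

Under ⊆, join is union: {w} ∪ {z} = {w,z}.

{w,z}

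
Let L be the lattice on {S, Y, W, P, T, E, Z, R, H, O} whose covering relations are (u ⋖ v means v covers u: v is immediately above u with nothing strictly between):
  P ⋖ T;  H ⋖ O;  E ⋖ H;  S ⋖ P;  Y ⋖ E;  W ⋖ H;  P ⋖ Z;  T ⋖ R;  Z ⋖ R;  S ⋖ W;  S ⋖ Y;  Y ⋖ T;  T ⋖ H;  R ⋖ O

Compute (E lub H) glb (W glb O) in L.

E ∨ H = H
W ∧ O = W
H ∧ W = W

W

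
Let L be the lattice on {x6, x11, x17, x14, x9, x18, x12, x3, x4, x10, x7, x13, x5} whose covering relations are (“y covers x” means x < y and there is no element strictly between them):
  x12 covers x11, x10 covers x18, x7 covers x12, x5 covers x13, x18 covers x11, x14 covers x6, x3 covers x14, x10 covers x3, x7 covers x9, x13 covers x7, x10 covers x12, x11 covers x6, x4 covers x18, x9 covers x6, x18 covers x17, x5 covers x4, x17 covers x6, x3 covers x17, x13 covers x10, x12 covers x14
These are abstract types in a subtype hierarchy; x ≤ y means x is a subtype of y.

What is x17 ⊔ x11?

x18

Common upper bounds of {x17, x11}: x10, x13, x18, x4, x5.
The least among these is x18.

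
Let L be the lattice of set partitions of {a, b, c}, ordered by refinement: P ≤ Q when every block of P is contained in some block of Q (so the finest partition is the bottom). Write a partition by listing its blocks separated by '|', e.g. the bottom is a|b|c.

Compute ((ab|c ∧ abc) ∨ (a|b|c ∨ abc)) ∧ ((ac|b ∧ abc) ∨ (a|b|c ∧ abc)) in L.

ab|c ∧ abc = ab|c
a|b|c ∨ abc = abc
ab|c ∨ abc = abc
ac|b ∧ abc = ac|b
a|b|c ∧ abc = a|b|c
ac|b ∨ a|b|c = ac|b
abc ∧ ac|b = ac|b

ac|b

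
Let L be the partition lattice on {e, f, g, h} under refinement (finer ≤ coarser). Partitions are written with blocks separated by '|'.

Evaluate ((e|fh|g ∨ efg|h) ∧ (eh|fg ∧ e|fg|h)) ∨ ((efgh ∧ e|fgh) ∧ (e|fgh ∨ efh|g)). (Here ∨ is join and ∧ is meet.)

e|fgh

e|fh|g ∨ efg|h = efgh
eh|fg ∧ e|fg|h = e|fg|h
efgh ∧ e|fg|h = e|fg|h
efgh ∧ e|fgh = e|fgh
e|fgh ∨ efh|g = efgh
e|fgh ∧ efgh = e|fgh
e|fg|h ∨ e|fgh = e|fgh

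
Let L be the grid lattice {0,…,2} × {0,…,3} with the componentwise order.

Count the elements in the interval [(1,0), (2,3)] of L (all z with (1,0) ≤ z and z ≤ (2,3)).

8

The interval [(1,0), (2,3)] = {(1,0), (1,1), (1,2), (1,3), (2,0), (2,1), (2,2), (2,3)}, which has 8 elements.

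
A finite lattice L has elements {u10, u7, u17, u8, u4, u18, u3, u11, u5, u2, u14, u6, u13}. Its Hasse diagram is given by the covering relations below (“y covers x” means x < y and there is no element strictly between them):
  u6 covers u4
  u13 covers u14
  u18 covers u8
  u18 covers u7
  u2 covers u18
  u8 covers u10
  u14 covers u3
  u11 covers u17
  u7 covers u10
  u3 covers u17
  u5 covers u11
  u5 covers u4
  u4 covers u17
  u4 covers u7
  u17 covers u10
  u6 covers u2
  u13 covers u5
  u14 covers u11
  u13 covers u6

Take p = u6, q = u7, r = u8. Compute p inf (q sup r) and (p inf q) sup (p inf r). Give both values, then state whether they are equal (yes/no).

u18; u18; yes

q sup r = u18, so p inf (q sup r) = u6 inf u18 = u18.
p inf q = u7 and p inf r = u8, so (p inf q) sup (p inf r) = u7 sup u8 = u18.
Equal: yes.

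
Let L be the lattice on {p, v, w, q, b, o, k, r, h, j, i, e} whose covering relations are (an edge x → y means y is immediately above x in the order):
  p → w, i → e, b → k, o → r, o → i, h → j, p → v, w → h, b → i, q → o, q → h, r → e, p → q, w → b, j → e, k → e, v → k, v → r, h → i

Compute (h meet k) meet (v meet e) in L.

h ∧ k = w
v ∧ e = v
w ∧ v = p

p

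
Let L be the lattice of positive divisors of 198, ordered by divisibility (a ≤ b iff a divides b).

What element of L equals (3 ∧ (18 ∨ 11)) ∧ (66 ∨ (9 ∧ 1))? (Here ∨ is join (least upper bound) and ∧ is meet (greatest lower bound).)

3

18 ∨ 11 = 198
3 ∧ 198 = 3
9 ∧ 1 = 1
66 ∨ 1 = 66
3 ∧ 66 = 3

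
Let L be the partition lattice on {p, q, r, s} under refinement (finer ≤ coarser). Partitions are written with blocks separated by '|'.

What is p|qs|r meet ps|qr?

The meet (common refinement) of p|qs|r and ps|qr intersects blocks pairwise, giving p|q|r|s.

p|q|r|s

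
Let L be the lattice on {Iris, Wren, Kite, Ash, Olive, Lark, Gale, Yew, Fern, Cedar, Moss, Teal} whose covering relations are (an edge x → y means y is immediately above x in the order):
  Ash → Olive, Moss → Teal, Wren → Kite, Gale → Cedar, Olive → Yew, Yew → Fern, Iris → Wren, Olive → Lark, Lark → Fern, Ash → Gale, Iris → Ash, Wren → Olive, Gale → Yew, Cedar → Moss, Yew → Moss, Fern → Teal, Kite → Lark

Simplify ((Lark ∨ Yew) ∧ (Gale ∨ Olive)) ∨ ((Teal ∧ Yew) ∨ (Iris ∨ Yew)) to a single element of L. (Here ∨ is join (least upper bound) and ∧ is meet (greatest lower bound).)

Yew

Lark ∨ Yew = Fern
Gale ∨ Olive = Yew
Fern ∧ Yew = Yew
Teal ∧ Yew = Yew
Iris ∨ Yew = Yew
Yew ∨ Yew = Yew
Yew ∨ Yew = Yew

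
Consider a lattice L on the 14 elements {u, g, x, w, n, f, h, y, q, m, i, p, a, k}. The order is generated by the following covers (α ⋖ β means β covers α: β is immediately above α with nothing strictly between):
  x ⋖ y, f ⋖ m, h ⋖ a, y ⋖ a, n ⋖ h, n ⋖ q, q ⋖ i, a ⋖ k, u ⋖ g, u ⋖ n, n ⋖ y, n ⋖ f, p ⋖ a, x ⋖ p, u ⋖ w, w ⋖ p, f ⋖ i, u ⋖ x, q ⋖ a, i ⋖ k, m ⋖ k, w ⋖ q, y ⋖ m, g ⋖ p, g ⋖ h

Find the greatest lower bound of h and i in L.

Common lower bounds of {h, i}: n, u.
The greatest among these is n.

n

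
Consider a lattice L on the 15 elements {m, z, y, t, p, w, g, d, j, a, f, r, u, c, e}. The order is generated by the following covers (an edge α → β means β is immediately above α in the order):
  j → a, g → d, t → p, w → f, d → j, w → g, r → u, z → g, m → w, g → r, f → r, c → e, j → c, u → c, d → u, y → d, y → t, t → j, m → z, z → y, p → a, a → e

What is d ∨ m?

Common upper bounds of {d, m}: a, c, d, e, j, u.
The least among these is d.

d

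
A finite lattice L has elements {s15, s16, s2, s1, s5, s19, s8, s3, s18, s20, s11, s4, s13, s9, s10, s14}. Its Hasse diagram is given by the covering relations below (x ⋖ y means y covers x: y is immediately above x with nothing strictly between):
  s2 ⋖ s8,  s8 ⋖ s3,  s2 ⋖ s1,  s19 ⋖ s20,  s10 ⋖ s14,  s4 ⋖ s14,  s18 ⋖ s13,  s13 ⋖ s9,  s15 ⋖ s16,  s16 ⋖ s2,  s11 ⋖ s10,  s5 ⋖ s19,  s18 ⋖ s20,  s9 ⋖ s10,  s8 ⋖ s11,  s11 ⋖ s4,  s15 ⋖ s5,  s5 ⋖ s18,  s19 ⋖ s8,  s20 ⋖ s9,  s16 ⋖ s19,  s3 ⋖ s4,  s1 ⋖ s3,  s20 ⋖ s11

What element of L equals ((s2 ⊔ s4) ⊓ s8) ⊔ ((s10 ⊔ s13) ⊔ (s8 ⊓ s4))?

s10

s2 ∨ s4 = s4
s4 ∧ s8 = s8
s10 ∨ s13 = s10
s8 ∧ s4 = s8
s10 ∨ s8 = s10
s8 ∨ s10 = s10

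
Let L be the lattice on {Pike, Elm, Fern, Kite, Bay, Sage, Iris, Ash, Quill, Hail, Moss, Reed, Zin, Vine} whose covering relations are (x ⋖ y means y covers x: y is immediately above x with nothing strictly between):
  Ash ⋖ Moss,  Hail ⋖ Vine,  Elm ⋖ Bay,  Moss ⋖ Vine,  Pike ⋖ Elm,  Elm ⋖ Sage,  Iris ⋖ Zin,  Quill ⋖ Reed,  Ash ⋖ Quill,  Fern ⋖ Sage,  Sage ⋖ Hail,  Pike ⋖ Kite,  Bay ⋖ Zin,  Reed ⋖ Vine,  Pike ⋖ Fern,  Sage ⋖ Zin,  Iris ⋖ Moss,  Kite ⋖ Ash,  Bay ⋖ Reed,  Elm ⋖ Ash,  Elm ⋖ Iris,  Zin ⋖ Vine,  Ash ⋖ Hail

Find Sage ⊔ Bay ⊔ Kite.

Common upper bounds of {Sage, Bay, Kite}: Vine.
The least among these is Vine.

Vine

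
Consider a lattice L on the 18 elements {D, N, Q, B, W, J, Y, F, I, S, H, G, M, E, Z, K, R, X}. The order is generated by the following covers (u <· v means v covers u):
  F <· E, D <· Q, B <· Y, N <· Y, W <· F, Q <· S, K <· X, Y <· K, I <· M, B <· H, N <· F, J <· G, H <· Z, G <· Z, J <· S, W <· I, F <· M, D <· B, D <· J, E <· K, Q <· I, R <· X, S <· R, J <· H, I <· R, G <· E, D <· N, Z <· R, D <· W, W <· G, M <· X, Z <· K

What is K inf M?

Common lower bounds of {K, M}: D, F, N, W.
The greatest among these is F.

F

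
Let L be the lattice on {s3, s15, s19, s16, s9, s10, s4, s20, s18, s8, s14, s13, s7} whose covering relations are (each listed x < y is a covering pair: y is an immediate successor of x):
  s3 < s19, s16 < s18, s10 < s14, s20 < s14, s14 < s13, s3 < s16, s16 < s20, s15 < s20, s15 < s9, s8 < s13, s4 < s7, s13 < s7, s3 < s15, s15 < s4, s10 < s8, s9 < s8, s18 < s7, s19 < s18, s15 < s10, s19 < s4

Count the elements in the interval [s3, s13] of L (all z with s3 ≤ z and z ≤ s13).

9

The interval [s3, s13] = {s10, s13, s14, s15, s16, s20, s3, s8, s9}, which has 9 elements.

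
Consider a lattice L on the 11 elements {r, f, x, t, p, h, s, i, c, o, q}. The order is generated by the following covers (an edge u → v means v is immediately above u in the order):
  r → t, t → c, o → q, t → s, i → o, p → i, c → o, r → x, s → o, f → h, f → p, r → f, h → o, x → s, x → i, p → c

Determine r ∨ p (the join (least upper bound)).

p

Common upper bounds of {r, p}: c, i, o, p, q.
The least among these is p.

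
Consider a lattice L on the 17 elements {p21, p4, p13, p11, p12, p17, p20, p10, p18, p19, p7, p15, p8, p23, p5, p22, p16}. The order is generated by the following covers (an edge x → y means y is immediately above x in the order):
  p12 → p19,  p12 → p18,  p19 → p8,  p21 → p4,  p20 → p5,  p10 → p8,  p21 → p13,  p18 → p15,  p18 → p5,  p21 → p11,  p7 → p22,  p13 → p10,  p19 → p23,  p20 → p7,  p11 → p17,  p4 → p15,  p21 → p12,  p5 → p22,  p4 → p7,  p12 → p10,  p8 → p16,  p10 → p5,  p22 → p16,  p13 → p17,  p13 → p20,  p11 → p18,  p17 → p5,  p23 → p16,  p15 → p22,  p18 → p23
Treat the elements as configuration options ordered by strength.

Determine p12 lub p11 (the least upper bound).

p18

Common upper bounds of {p12, p11}: p15, p16, p18, p22, p23, p5.
The least among these is p18.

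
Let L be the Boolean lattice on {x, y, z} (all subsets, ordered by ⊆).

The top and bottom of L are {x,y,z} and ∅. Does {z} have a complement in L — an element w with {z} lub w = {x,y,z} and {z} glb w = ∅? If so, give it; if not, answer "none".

Need w with {z} ∨ w = {x,y,z} and {z} ∧ w = ∅.
Checking each element gives: {x,y}.

{x,y}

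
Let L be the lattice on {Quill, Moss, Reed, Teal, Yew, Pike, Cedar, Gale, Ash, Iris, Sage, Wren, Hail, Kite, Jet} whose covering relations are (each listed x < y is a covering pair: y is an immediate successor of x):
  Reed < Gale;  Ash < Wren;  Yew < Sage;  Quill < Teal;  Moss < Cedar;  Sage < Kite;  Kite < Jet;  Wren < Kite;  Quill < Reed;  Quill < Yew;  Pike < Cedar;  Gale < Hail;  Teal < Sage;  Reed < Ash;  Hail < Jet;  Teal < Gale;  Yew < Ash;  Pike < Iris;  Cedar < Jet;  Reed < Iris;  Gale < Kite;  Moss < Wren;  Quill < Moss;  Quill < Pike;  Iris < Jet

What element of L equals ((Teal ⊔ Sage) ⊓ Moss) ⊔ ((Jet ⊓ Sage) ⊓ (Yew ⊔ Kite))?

Teal ∨ Sage = Sage
Sage ∧ Moss = Quill
Jet ∧ Sage = Sage
Yew ∨ Kite = Kite
Sage ∧ Kite = Sage
Quill ∨ Sage = Sage

Sage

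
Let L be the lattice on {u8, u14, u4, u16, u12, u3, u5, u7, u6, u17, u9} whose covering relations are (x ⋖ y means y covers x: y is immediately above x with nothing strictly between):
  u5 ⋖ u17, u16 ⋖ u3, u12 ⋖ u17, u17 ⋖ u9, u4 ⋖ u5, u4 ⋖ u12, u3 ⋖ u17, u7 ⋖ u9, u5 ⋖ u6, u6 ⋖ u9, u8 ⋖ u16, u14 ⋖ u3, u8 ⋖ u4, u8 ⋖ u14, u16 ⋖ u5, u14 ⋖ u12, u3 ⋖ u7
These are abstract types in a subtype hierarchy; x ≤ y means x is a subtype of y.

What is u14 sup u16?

u3

Common upper bounds of {u14, u16}: u17, u3, u7, u9.
The least among these is u3.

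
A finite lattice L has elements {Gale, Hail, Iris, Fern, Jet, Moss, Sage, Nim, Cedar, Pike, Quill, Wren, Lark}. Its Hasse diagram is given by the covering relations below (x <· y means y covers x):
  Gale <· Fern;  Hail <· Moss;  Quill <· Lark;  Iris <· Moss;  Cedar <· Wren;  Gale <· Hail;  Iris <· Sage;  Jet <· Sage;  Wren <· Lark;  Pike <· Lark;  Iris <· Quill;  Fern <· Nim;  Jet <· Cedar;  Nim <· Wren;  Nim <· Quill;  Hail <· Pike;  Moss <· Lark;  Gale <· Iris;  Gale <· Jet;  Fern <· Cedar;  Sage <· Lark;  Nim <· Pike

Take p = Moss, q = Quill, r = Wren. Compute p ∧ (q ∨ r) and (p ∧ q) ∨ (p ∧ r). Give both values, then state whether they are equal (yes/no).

Moss; Iris; no

q ∨ r = Lark, so p ∧ (q ∨ r) = Moss ∧ Lark = Moss.
p ∧ q = Iris and p ∧ r = Gale, so (p ∧ q) ∨ (p ∧ r) = Iris ∨ Gale = Iris.
Equal: no.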